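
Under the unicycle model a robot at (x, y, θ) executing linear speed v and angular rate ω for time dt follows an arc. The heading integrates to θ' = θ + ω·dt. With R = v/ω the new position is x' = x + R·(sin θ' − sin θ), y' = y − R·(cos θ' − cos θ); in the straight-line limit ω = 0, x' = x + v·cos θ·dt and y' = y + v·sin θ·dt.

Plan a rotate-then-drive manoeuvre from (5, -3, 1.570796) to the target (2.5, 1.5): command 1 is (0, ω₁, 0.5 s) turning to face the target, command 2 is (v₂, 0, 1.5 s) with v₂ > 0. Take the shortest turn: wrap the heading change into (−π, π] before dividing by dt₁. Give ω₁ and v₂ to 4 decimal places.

ω₁ = 1.0142, v₂ = 3.4319

heading to target = atan2(1.5−-3, 2.5−5) = 2.0779
Δθ = wrap(2.0779 − 1.5708) = 0.5071; ω₁ = Δθ/dt₁ = 1.0142
distance = √((2.5−5)² + (1.5−-3)²) = 5.1478; v₂ = distance/dt₂ = 3.4319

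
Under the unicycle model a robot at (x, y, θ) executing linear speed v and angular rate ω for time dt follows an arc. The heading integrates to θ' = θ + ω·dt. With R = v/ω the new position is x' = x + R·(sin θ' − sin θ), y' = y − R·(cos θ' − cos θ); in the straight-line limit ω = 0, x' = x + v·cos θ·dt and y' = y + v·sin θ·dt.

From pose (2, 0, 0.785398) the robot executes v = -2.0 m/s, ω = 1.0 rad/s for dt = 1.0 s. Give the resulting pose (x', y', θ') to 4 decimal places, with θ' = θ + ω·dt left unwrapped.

(1.4601, -1.8401, 1.7854)

θ' = 0.7854 + 1.0·1.0 = 1.7854
R = v/ω = -2.0/1.0 = -2.0000
x' = 2 + -2.0000·(sin 1.7854 − sin 0.7854) = 1.4601
y' = 0 − -2.0000·(cos 1.7854 − cos 0.7854) = -1.8401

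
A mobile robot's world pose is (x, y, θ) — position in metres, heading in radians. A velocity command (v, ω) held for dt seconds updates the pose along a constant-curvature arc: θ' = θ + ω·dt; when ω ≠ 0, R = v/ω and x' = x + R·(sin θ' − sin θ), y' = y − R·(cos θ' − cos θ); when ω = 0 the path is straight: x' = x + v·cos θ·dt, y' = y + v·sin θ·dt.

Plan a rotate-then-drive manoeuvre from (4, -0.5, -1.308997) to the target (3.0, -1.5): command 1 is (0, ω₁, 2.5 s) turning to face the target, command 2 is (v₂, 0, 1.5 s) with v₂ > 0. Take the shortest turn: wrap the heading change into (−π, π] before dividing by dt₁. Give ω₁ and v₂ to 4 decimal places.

ω₁ = -0.4189, v₂ = 0.9428

heading to target = atan2(-1.5−-0.5, 3−4) = -2.3562
Δθ = wrap(-2.3562 − -1.3090) = -1.0472; ω₁ = Δθ/dt₁ = -0.4189
distance = √((3−4)² + (-1.5−-0.5)²) = 1.4142; v₂ = distance/dt₂ = 0.9428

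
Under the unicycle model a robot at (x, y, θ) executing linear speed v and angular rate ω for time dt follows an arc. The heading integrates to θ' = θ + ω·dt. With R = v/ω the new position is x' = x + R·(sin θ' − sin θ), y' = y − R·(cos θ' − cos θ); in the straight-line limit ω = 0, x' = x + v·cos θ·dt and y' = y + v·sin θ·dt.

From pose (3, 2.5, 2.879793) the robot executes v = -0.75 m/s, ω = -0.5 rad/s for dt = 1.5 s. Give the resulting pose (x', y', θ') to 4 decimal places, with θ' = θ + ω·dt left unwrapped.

θ' = 2.8798 + -0.5·1.5 = 2.1298
R = v/ω = -0.75/-0.5 = 1.5000
x' = 3 + 1.5000·(sin 2.1298 − sin 2.8798) = 3.8835
y' = 2.5 − 1.5000·(cos 2.1298 − cos 2.8798) = 1.8466

(3.8835, 1.8466, 2.1298)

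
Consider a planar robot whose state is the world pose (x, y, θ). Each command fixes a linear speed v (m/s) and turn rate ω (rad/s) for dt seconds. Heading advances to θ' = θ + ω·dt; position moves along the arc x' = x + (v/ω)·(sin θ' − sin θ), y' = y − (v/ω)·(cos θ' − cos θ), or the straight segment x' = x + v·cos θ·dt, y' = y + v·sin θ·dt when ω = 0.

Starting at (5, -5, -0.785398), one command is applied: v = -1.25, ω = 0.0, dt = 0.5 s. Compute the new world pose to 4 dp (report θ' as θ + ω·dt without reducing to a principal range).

(4.5581, -4.5581, -0.7854)

θ' = -0.7854 + 0.0·0.5 = -0.7854
ω = 0 → straight: x' = 5 + -1.25·cos(-0.7854)·0.5 = 4.5581
y' = -5 + -1.25·sin(-0.7854)·0.5 = -4.5581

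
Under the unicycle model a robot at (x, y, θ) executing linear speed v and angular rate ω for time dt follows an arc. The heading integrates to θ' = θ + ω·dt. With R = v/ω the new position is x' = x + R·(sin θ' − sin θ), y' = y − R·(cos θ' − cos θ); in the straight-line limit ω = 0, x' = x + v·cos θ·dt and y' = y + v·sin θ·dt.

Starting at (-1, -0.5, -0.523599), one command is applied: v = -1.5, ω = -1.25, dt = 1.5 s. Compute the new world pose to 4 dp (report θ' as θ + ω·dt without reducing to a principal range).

θ' = -0.5236 + -1.25·1.5 = -2.3986
R = v/ω = -1.5/-1.25 = 1.2000
x' = -1 + 1.2000·(sin -2.3986 − sin -0.5236) = -1.2118
y' = -0.5 − 1.2000·(cos -2.3986 − cos -0.5236) = 1.4230

(-1.2118, 1.4230, -2.3986)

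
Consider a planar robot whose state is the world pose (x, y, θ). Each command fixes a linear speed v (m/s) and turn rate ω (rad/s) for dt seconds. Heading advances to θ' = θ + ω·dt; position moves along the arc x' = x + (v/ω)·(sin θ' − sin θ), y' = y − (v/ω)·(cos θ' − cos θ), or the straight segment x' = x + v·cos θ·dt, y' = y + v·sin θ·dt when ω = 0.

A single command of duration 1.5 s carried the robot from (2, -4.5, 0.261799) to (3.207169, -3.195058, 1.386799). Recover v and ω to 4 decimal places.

Δθ = 1.386799 − 0.261799 = 1.125000
ω = Δθ/dt = 1.125000/1.5 = 0.7500
R = −Δy/(cos θ' − cos θ) = 1.6667
v = R·ω = 1.6667·0.7500 = 1.2500

v = 1.2500, ω = 0.7500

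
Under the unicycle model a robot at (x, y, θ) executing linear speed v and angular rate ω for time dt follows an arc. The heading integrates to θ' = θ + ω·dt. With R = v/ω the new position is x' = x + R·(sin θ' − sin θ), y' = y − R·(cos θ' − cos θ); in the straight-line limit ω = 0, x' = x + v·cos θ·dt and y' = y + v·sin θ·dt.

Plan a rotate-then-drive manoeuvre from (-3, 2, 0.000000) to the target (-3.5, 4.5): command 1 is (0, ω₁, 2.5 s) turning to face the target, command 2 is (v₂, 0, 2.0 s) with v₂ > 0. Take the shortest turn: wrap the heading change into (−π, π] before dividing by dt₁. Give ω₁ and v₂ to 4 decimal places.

ω₁ = 0.7073, v₂ = 1.2748

heading to target = atan2(4.5−2, -3.5−-3) = 1.7682
Δθ = wrap(1.7682 − 0.0000) = 1.7682; ω₁ = Δθ/dt₁ = 0.7073
distance = √((-3.5−-3)² + (4.5−2)²) = 2.5495; v₂ = distance/dt₂ = 1.2748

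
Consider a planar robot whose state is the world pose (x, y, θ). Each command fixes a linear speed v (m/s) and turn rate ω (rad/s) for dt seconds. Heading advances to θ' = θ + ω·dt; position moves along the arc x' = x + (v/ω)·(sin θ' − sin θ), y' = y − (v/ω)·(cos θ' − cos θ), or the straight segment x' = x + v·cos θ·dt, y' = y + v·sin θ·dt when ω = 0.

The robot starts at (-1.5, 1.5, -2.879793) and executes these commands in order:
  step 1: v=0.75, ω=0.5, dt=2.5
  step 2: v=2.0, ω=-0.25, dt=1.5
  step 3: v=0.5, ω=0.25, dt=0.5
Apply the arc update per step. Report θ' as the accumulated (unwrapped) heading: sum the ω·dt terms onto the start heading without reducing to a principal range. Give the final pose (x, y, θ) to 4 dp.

step 1: θ'=-1.6298 (R=1.5000) → pose (-2.6092, 0.1396, -1.6298)
step 2: θ'=-2.0048 (R=-8.0000) → pose (-3.3369, -2.7527, -2.0048)
step 3: θ'=-1.8798 (R=2.0000) → pose (-3.4276, -2.9855, -1.8798)

(-3.4276, -2.9855, -1.8798)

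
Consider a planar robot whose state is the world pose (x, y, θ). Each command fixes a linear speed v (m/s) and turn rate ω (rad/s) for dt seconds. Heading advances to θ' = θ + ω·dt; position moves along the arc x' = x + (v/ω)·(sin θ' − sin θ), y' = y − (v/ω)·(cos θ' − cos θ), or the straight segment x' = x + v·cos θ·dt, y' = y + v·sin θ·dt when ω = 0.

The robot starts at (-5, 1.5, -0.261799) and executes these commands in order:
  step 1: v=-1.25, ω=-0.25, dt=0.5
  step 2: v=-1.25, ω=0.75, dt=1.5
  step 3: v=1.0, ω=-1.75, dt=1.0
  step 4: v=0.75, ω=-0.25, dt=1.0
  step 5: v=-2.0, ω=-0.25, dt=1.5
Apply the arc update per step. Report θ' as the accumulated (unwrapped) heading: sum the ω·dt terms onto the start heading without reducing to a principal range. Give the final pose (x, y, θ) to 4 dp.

step 1: θ'=-0.3868 (R=5.0000) → pose (-5.5920, 1.6990, -0.3868)
step 2: θ'=0.7382 (R=-1.6667) → pose (-7.3423, 1.3883, 0.7382)
step 3: θ'=-1.0118 (R=-0.5714) → pose (-6.4733, 1.2687, -1.0118)
step 4: θ'=-1.2618 (R=-3.0000) → pose (-6.1588, 0.5900, -1.2618)
step 5: θ'=-1.6368 (R=8.0000) → pose (-6.5203, 3.5504, -1.6368)

(-6.5203, 3.5504, -1.6368)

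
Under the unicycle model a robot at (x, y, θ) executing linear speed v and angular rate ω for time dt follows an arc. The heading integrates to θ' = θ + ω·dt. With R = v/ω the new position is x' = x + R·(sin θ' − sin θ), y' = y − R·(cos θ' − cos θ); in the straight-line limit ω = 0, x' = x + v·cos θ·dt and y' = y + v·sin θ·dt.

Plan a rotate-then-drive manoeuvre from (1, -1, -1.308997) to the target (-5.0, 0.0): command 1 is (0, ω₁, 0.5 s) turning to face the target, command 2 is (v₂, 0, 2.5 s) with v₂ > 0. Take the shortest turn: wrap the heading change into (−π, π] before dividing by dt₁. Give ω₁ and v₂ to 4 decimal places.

heading to target = atan2(0−-1, -5−1) = 2.9764
Δθ = wrap(2.9764 − -1.3090) = -1.9977; ω₁ = Δθ/dt₁ = -3.9955
distance = √((-5−1)² + (0−-1)²) = 6.0828; v₂ = distance/dt₂ = 2.4331

ω₁ = -3.9955, v₂ = 2.4331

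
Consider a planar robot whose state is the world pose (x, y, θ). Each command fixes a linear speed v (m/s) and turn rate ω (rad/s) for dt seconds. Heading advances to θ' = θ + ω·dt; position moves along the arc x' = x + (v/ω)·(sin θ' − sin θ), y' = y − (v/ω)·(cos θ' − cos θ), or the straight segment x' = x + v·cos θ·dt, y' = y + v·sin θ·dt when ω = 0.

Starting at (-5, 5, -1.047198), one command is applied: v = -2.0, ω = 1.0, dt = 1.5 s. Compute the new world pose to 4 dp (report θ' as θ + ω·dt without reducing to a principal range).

θ' = -1.0472 + 1.0·1.5 = 0.4528
R = v/ω = -2.0/1.0 = -2.0000
x' = -5 + -2.0000·(sin 0.4528 − sin -1.0472) = -7.6070
y' = 5 − -2.0000·(cos 0.4528 − cos -1.0472) = 5.7985

(-7.6070, 5.7985, 0.4528)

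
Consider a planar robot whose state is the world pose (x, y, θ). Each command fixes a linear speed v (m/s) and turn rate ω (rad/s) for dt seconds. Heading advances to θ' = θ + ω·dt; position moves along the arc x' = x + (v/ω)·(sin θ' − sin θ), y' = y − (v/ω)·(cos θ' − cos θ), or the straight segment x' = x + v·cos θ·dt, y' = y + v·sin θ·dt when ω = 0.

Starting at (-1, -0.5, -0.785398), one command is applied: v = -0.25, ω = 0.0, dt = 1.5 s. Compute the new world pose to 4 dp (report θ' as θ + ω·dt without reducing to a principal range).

(-1.2652, -0.2348, -0.7854)

θ' = -0.7854 + 0.0·1.5 = -0.7854
ω = 0 → straight: x' = -1 + -0.25·cos(-0.7854)·1.5 = -1.2652
y' = -0.5 + -0.25·sin(-0.7854)·1.5 = -0.2348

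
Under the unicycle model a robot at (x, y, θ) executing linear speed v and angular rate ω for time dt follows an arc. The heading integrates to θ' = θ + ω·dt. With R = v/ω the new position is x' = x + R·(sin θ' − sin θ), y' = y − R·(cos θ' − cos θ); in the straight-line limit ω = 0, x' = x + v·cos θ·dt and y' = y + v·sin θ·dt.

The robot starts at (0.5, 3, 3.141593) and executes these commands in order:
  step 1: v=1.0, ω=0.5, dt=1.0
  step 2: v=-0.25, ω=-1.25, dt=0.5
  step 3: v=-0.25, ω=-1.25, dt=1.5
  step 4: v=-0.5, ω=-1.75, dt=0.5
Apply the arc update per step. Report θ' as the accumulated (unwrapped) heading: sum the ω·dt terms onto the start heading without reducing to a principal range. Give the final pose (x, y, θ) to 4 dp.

(-0.3656, 2.3397, 0.2666)

step 1: θ'=3.6416 (R=2.0000) → pose (-0.4589, 2.7552, 3.6416)
step 2: θ'=3.0166 (R=0.2000) → pose (-0.3380, 2.7781, 3.0166)
step 3: θ'=1.1416 (R=0.2000) → pose (-0.1811, 2.4964, 1.1416)
step 4: θ'=0.2666 (R=0.2857) → pose (-0.3656, 2.3397, 0.2666)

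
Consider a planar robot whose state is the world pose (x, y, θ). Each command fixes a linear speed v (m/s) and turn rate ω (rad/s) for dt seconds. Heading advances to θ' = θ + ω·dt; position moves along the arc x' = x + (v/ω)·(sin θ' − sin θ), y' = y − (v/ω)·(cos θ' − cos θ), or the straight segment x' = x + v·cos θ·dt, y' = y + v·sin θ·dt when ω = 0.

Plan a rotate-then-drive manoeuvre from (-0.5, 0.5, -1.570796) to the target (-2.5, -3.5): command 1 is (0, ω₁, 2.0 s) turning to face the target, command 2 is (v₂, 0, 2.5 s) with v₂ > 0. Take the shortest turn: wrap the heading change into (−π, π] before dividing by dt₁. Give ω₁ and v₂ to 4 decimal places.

heading to target = atan2(-3.5−0.5, -2.5−-0.5) = -2.0344
Δθ = wrap(-2.0344 − -1.5708) = -0.4636; ω₁ = Δθ/dt₁ = -0.2318
distance = √((-2.5−-0.5)² + (-3.5−0.5)²) = 4.4721; v₂ = distance/dt₂ = 1.7889

ω₁ = -0.2318, v₂ = 1.7889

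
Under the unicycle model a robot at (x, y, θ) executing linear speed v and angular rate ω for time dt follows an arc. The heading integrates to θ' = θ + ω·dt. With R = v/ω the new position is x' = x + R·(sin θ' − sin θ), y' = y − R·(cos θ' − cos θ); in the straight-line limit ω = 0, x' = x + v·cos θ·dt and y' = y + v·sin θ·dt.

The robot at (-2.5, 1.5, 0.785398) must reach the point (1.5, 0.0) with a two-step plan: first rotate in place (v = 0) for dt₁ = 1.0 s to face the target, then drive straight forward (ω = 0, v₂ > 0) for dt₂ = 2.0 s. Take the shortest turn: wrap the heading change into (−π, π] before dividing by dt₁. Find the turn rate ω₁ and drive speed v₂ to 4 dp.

heading to target = atan2(0−1.5, 1.5−-2.5) = -0.3588
Δθ = wrap(-0.3588 − 0.7854) = -1.1442; ω₁ = Δθ/dt₁ = -1.1442
distance = √((1.5−-2.5)² + (0−1.5)²) = 4.2720; v₂ = distance/dt₂ = 2.1360

ω₁ = -1.1442, v₂ = 2.1360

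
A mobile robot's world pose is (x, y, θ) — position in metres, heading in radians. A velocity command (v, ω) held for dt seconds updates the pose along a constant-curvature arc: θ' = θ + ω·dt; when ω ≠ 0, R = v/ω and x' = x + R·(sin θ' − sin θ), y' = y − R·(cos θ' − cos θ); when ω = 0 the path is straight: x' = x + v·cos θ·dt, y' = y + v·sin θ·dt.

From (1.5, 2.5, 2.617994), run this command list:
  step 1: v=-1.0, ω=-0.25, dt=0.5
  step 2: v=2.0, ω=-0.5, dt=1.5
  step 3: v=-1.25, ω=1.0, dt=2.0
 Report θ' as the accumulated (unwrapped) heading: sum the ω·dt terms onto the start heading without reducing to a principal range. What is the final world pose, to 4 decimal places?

(2.3305, 3.9095, 3.7430)

step 1: θ'=2.4930 (R=4.0000) → pose (1.9163, 2.2236, 2.4930)
step 2: θ'=1.7430 (R=-4.0000) → pose (0.3917, 4.7260, 1.7430)
step 3: θ'=3.7430 (R=-1.2500) → pose (2.3305, 3.9095, 3.7430)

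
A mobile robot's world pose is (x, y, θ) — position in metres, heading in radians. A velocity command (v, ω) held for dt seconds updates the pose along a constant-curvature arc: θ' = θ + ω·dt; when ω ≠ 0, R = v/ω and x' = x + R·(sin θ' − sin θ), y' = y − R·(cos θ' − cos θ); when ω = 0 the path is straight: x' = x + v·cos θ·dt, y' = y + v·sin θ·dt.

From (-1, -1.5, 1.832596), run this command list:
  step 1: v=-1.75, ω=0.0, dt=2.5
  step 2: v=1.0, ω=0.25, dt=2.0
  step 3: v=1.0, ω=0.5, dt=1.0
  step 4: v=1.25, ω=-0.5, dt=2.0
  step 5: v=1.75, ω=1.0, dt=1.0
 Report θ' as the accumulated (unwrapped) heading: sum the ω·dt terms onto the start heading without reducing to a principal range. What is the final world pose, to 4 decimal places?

step 1: θ'=1.8326 (straight) → pose (0.1323, -5.7259, 1.8326)
step 2: θ'=2.3326 (R=4.0000) → pose (-0.8370, -4.0003, 2.3326)
step 3: θ'=2.8326 (R=2.0000) → pose (-1.6760, -3.4755, 2.8326)
step 4: θ'=1.8326 (R=-2.5000) → pose (-3.3305, -1.7409, 1.8326)
step 5: θ'=2.8326 (R=1.7500) → pose (-4.4887, -0.5267, 2.8326)

(-4.4887, -0.5267, 2.8326)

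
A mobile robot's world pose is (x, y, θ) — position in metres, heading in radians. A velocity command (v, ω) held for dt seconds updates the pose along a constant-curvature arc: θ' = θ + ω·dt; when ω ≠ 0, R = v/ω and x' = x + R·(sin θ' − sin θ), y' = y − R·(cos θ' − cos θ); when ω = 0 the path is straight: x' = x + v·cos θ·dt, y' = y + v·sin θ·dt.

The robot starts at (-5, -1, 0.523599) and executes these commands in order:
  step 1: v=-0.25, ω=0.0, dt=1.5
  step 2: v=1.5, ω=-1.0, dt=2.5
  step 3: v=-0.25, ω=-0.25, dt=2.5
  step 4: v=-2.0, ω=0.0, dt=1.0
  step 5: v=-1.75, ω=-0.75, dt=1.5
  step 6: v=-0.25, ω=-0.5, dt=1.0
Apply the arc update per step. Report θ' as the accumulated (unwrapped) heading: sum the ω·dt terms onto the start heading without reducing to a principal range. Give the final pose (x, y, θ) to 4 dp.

step 1: θ'=0.5236 (straight) → pose (-5.3248, -1.1875, 0.5236)
step 2: θ'=-1.9764 (R=-1.5000) → pose (-3.1965, -3.0784, -1.9764)
step 3: θ'=-2.6014 (R=1.0000) → pose (-2.7919, -2.6154, -2.6014)
step 4: θ'=-2.6014 (straight) → pose (-1.0767, -1.5868, -2.6014)
step 5: θ'=-3.7264 (R=2.3333) → pose (1.4114, -1.6423, -3.7264)
step 6: θ'=-4.2264 (R=0.5000) → pose (1.5775, -1.8256, -4.2264)

(1.5775, -1.8256, -4.2264)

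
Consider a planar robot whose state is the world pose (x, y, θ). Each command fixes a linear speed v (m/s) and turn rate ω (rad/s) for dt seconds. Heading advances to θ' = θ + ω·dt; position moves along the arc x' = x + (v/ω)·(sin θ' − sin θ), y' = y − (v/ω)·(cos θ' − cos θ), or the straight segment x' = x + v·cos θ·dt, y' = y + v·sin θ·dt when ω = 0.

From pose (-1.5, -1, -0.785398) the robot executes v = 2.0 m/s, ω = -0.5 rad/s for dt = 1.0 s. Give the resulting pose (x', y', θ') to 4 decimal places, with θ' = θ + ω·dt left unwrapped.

(-0.4902, -2.7023, -1.2854)

θ' = -0.7854 + -0.5·1.0 = -1.2854
R = v/ω = 2.0/-0.5 = -4.0000
x' = -1.5 + -4.0000·(sin -1.2854 − sin -0.7854) = -0.4902
y' = -1 − -4.0000·(cos -1.2854 − cos -0.7854) = -2.7023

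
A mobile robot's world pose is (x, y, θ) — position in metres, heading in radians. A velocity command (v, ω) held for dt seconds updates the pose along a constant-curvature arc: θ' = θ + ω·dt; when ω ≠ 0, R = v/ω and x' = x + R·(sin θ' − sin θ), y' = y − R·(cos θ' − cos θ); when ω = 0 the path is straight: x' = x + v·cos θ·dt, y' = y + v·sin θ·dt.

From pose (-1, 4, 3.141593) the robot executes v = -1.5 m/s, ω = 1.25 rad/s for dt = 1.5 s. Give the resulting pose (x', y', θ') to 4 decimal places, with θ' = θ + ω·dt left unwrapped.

(0.1449, 5.5594, 5.0166)

θ' = 3.1416 + 1.25·1.5 = 5.0166
R = v/ω = -1.5/1.25 = -1.2000
x' = -1 + -1.2000·(sin 5.0166 − sin 3.1416) = 0.1449
y' = 4 − -1.2000·(cos 5.0166 − cos 3.1416) = 5.5594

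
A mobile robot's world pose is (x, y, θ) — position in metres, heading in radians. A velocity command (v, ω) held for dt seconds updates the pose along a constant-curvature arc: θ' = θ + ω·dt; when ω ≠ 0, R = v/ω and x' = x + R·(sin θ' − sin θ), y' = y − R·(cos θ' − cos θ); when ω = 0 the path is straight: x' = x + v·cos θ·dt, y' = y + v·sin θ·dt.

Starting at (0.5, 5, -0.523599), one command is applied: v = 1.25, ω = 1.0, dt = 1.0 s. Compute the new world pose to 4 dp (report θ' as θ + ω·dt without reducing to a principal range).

θ' = -0.5236 + 1.0·1.0 = 0.4764
R = v/ω = 1.25/1.0 = 1.2500
x' = 0.5 + 1.2500·(sin 0.4764 − sin -0.5236) = 1.6982
y' = 5 − 1.2500·(cos 0.4764 − cos -0.5236) = 4.9717

(1.6982, 4.9717, 0.4764)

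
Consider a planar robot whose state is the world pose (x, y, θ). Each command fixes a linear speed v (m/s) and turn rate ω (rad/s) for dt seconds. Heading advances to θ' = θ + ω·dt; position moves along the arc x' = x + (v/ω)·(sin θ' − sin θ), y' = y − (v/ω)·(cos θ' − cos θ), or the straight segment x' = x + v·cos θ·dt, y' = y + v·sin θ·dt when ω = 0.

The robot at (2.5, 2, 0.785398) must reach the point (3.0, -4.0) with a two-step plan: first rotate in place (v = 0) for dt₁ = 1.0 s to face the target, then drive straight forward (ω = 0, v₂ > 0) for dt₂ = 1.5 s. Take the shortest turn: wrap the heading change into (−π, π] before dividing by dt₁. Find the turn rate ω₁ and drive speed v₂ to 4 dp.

ω₁ = -2.2731, v₂ = 4.0139

heading to target = atan2(-4−2, 3−2.5) = -1.4877
Δθ = wrap(-1.4877 − 0.7854) = -2.2731; ω₁ = Δθ/dt₁ = -2.2731
distance = √((3−2.5)² + (-4−2)²) = 6.0208; v₂ = distance/dt₂ = 4.0139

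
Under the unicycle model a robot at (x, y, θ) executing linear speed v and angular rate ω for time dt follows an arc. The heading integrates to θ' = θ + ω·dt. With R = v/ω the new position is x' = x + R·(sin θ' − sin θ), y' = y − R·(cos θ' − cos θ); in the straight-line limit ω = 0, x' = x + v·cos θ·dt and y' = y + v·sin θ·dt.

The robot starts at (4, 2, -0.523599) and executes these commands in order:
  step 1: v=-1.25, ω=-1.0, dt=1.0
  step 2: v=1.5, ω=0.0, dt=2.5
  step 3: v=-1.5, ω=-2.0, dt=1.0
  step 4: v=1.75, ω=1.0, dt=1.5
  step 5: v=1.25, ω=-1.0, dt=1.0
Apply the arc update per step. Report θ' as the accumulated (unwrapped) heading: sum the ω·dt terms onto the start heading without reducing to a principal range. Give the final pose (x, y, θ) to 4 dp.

(1.3792, -1.5436, -3.0236)

step 1: θ'=-1.5236 (R=1.2500) → pose (3.3764, 3.0236, -1.5236)
step 2: θ'=-1.5236 (straight) → pose (3.5533, -0.7223, -1.5236)
step 3: θ'=-3.5236 (R=0.7500) → pose (4.5821, 0.0091, -3.5236)
step 4: θ'=-2.0236 (R=1.7500) → pose (2.3561, -0.8492, -2.0236)
step 5: θ'=-3.0236 (R=-1.2500) → pose (1.3792, -1.5436, -3.0236)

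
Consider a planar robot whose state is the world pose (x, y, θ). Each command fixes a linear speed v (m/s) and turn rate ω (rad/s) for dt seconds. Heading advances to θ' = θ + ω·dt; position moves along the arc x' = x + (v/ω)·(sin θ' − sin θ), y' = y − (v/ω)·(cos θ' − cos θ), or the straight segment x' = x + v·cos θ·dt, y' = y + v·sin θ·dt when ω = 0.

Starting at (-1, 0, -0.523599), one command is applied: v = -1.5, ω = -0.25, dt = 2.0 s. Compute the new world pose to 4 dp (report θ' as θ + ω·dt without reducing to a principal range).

θ' = -0.5236 + -0.25·2.0 = -1.0236
R = v/ω = -1.5/-0.25 = 6.0000
x' = -1 + 6.0000·(sin -1.0236 − sin -0.5236) = -3.1239
y' = 0 − 6.0000·(cos -1.0236 − cos -0.5236) = 2.0744

(-3.1239, 2.0744, -1.0236)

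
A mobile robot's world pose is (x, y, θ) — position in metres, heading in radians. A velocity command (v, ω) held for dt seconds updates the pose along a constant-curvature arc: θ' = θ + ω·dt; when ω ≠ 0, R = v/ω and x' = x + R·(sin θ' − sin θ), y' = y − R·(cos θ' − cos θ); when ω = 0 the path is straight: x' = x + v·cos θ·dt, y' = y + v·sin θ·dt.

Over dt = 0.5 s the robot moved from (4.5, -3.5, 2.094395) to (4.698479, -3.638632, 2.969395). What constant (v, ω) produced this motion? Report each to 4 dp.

v = -0.5000, ω = 1.7500

Δθ = 2.969395 − 2.094395 = 0.875000
ω = Δθ/dt = 0.875000/0.5 = 1.7500
R = Δx/(sin θ' − sin θ) = -0.2857
v = R·ω = -0.2857·1.7500 = -0.5000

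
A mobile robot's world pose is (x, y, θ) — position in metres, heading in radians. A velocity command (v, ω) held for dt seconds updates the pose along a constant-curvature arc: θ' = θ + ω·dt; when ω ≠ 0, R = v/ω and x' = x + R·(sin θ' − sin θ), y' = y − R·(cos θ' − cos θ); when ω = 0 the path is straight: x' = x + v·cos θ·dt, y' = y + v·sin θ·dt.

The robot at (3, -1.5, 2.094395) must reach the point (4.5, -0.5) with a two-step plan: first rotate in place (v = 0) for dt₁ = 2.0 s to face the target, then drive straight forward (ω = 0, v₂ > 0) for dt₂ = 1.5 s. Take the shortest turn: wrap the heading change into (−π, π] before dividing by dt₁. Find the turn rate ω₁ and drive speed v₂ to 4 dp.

ω₁ = -0.7532, v₂ = 1.2019

heading to target = atan2(-0.5−-1.5, 4.5−3) = 0.5880
Δθ = wrap(0.5880 − 2.0944) = -1.5064; ω₁ = Δθ/dt₁ = -0.7532
distance = √((4.5−3)² + (-0.5−-1.5)²) = 1.8028; v₂ = distance/dt₂ = 1.2019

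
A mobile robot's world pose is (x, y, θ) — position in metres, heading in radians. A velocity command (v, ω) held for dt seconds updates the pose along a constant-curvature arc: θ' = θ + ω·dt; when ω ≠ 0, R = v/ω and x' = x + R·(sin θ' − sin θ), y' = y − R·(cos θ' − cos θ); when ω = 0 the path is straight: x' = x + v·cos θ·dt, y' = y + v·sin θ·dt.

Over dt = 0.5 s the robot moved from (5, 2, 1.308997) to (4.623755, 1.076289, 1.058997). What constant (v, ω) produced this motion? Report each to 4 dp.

v = -2.0000, ω = -0.5000

Δθ = 1.058997 − 1.308997 = -0.250000
ω = Δθ/dt = -0.250000/0.5 = -0.5000
R = −Δy/(cos θ' − cos θ) = 4.0000
v = R·ω = 4.0000·-0.5000 = -2.0000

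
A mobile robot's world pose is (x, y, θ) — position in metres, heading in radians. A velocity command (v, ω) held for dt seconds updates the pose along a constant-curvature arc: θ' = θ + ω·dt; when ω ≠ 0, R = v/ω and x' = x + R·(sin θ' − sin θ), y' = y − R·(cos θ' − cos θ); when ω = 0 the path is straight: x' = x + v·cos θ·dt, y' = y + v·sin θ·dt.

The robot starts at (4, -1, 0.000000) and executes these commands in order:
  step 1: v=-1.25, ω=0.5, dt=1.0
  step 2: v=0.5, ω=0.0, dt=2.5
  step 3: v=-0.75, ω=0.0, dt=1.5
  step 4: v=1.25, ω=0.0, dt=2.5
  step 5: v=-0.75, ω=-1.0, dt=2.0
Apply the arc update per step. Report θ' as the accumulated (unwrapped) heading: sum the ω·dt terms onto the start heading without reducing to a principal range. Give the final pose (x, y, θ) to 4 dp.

step 1: θ'=0.5000 (R=-2.5000) → pose (2.8014, -1.3060, 0.5000)
step 2: θ'=0.5000 (straight) → pose (3.8984, -0.7068, 0.5000)
step 3: θ'=0.5000 (straight) → pose (2.9111, -1.2461, 0.5000)
step 4: θ'=0.5000 (straight) → pose (5.6536, 0.2521, 0.5000)
step 5: θ'=-1.5000 (R=0.7500) → pose (4.5459, 0.8572, -1.5000)

(4.5459, 0.8572, -1.5000)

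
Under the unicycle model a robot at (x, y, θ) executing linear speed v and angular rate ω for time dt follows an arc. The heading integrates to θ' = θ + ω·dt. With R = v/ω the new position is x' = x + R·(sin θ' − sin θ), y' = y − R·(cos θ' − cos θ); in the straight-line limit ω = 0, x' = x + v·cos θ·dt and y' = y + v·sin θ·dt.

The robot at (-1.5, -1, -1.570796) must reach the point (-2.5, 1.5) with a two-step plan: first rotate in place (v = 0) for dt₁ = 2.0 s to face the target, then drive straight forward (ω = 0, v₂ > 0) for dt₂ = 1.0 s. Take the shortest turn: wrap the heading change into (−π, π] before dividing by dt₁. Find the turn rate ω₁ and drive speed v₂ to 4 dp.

ω₁ = -1.3805, v₂ = 2.6926

heading to target = atan2(1.5−-1, -2.5−-1.5) = 1.9513
Δθ = wrap(1.9513 − -1.5708) = -2.7611; ω₁ = Δθ/dt₁ = -1.3805
distance = √((-2.5−-1.5)² + (1.5−-1)²) = 2.6926; v₂ = distance/dt₂ = 2.6926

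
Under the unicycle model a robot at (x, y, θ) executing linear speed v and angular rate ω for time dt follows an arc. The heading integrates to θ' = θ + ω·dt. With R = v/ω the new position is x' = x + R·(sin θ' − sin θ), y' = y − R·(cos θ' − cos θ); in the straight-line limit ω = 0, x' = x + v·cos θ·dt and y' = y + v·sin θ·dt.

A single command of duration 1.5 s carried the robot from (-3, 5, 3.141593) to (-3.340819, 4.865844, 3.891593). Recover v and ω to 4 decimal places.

Δθ = 3.891593 − 3.141593 = 0.750000
ω = Δθ/dt = 0.750000/1.5 = 0.5000
R = Δx/(sin θ' − sin θ) = 0.5000
v = R·ω = 0.5000·0.5000 = 0.2500

v = 0.2500, ω = 0.5000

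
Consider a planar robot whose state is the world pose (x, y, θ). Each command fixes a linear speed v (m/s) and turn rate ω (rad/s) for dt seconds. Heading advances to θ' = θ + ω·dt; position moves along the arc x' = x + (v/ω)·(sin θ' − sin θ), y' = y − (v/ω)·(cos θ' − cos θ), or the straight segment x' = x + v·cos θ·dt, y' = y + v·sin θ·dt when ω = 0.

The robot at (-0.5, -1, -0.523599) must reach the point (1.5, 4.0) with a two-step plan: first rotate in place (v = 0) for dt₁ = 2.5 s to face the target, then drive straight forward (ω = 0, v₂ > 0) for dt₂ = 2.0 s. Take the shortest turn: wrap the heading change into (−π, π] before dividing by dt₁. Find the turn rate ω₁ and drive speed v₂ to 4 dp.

heading to target = atan2(4−-1, 1.5−-0.5) = 1.1903
Δθ = wrap(1.1903 − -0.5236) = 1.7139; ω₁ = Δθ/dt₁ = 0.6856
distance = √((1.5−-0.5)² + (4−-1)²) = 5.3852; v₂ = distance/dt₂ = 2.6926

ω₁ = 0.6856, v₂ = 2.6926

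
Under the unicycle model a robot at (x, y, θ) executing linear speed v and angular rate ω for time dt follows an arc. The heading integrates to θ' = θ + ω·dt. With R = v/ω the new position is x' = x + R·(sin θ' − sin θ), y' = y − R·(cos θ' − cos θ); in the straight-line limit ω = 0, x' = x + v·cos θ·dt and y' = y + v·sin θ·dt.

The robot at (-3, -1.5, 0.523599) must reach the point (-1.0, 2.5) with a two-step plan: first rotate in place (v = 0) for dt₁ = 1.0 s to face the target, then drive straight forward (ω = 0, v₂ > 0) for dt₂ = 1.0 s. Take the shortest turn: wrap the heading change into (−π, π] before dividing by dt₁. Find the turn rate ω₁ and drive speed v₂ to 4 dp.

ω₁ = 0.5835, v₂ = 4.4721

heading to target = atan2(2.5−-1.5, -1−-3) = 1.1071
Δθ = wrap(1.1071 − 0.5236) = 0.5835; ω₁ = Δθ/dt₁ = 0.5835
distance = √((-1−-3)² + (2.5−-1.5)²) = 4.4721; v₂ = distance/dt₂ = 4.4721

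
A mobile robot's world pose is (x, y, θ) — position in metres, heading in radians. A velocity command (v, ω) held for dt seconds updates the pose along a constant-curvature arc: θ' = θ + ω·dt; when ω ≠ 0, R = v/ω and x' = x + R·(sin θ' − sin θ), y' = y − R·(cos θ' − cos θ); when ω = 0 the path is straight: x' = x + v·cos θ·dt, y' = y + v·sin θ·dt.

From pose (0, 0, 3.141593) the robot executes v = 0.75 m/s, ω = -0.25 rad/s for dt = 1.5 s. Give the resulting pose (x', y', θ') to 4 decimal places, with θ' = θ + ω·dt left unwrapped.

(-1.0988, 0.2085, 2.7666)

θ' = 3.1416 + -0.25·1.5 = 2.7666
R = v/ω = 0.75/-0.25 = -3.0000
x' = 0 + -3.0000·(sin 2.7666 − sin 3.1416) = -1.0988
y' = 0 − -3.0000·(cos 2.7666 − cos 3.1416) = 0.2085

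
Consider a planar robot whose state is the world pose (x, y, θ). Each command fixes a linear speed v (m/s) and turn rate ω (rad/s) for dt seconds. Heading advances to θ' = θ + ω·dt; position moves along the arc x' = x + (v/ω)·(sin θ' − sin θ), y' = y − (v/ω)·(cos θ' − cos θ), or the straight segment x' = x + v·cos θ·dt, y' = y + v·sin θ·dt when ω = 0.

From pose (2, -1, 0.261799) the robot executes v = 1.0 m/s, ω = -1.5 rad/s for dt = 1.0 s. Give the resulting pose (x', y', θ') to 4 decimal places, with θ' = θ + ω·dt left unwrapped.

(2.8027, -1.4263, -1.2382)

θ' = 0.2618 + -1.5·1.0 = -1.2382
R = v/ω = 1.0/-1.5 = -0.6667
x' = 2 + -0.6667·(sin -1.2382 − sin 0.2618) = 2.8027
y' = -1 − -0.6667·(cos -1.2382 − cos 0.2618) = -1.4263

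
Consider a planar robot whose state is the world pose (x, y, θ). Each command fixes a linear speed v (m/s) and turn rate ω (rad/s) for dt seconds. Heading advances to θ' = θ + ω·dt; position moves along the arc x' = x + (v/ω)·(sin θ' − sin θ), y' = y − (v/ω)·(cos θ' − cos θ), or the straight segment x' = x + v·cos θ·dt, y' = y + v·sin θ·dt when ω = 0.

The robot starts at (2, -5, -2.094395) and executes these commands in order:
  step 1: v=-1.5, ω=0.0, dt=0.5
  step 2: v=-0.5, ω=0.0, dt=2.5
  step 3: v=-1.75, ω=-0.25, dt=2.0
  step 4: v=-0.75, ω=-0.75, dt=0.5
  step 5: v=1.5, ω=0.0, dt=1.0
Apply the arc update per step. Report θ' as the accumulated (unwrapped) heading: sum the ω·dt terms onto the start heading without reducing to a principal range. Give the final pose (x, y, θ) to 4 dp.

(4.2912, -0.9158, -2.9694)

step 1: θ'=-2.0944 (straight) → pose (2.3750, -4.3505, -2.0944)
step 2: θ'=-2.0944 (straight) → pose (3.0000, -3.2679, -2.0944)
step 3: θ'=-2.5944 (R=7.0000) → pose (5.4201, -0.7900, -2.5944)
step 4: θ'=-2.9694 (R=1.0000) → pose (5.7691, -0.6588, -2.9694)
step 5: θ'=-2.9694 (straight) → pose (4.2912, -0.9158, -2.9694)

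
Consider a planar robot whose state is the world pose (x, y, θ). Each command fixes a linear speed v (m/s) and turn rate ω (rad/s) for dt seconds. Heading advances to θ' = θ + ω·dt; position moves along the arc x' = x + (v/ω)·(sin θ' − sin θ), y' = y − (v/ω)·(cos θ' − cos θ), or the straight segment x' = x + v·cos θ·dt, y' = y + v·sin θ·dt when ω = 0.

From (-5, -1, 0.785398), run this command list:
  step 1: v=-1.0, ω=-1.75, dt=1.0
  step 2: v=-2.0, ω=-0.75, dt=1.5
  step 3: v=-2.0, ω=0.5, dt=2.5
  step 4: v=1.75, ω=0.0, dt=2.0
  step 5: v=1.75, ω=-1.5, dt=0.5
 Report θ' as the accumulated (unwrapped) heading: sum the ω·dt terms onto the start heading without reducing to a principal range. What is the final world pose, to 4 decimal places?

(-3.8589, 3.1682, -1.5896)

step 1: θ'=-0.9646 (R=0.5714) → pose (-5.8737, -0.9215, -0.9646)
step 2: θ'=-2.0896 (R=2.6667) → pose (-5.9979, 1.9201, -2.0896)
step 3: θ'=-0.8396 (R=-4.0000) → pose (-6.4941, 6.5745, -0.8396)
step 4: θ'=-0.8396 (straight) → pose (-4.1569, 3.9691, -0.8396)
step 5: θ'=-1.5896 (R=-1.1667) → pose (-3.8589, 3.1682, -1.5896)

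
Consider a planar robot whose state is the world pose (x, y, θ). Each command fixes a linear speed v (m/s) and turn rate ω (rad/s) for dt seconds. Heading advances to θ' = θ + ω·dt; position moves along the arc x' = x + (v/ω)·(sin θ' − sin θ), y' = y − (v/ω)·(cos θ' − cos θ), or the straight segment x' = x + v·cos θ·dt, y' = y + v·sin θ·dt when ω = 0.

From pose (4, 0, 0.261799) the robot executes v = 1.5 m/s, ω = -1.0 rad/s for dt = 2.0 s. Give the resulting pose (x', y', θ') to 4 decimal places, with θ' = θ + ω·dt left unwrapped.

(5.8673, -1.6988, -1.7382)

θ' = 0.2618 + -1.0·2.0 = -1.7382
R = v/ω = 1.5/-1.0 = -1.5000
x' = 4 + -1.5000·(sin -1.7382 − sin 0.2618) = 5.8673
y' = 0 − -1.5000·(cos -1.7382 − cos 0.2618) = -1.6988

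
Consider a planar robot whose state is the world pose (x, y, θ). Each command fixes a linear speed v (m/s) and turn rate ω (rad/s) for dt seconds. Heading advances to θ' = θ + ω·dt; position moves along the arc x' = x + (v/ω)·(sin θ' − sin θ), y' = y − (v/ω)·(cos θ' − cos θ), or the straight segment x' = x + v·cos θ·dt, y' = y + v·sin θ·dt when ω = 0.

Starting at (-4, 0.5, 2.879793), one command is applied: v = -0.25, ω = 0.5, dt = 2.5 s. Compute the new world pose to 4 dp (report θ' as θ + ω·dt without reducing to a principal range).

(-3.4531, 0.7079, 4.1298)

θ' = 2.8798 + 0.5·2.5 = 4.1298
R = v/ω = -0.25/0.5 = -0.5000
x' = -4 + -0.5000·(sin 4.1298 − sin 2.8798) = -3.4531
y' = 0.5 − -0.5000·(cos 4.1298 − cos 2.8798) = 0.7079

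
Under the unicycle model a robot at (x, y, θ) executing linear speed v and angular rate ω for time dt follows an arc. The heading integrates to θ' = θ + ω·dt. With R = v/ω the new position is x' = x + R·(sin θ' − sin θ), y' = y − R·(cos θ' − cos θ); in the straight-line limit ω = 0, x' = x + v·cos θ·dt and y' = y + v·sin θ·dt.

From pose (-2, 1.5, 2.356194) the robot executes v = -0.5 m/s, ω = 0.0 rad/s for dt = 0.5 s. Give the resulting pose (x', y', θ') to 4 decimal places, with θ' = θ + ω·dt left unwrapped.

(-1.8232, 1.3232, 2.3562)

θ' = 2.3562 + 0.0·0.5 = 2.3562
ω = 0 → straight: x' = -2 + -0.5·cos(2.3562)·0.5 = -1.8232
y' = 1.5 + -0.5·sin(2.3562)·0.5 = 1.3232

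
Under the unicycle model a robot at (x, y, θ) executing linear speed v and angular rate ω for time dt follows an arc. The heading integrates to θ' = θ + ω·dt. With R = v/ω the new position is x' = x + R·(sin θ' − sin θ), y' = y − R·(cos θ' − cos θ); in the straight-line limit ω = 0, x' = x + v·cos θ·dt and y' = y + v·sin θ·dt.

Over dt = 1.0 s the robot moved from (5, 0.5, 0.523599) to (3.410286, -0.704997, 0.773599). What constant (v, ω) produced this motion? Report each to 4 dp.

Δθ = 0.773599 − 0.523599 = 0.250000
ω = Δθ/dt = 0.250000/1.0 = 0.2500
R = Δx/(sin θ' − sin θ) = -8.0000
v = R·ω = -8.0000·0.2500 = -2.0000

v = -2.0000, ω = 0.2500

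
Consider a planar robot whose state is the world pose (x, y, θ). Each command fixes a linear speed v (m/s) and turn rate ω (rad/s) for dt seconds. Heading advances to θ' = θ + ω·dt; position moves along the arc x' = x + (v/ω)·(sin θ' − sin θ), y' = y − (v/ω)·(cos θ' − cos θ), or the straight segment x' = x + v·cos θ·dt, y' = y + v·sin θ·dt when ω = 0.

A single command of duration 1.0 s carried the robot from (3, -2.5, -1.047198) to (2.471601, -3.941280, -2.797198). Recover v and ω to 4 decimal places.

v = 1.7500, ω = -1.7500

Δθ = -2.797198 − -1.047198 = -1.750000
ω = Δθ/dt = -1.750000/1.0 = -1.7500
R = −Δy/(cos θ' − cos θ) = -1.0000
v = R·ω = -1.0000·-1.7500 = 1.7500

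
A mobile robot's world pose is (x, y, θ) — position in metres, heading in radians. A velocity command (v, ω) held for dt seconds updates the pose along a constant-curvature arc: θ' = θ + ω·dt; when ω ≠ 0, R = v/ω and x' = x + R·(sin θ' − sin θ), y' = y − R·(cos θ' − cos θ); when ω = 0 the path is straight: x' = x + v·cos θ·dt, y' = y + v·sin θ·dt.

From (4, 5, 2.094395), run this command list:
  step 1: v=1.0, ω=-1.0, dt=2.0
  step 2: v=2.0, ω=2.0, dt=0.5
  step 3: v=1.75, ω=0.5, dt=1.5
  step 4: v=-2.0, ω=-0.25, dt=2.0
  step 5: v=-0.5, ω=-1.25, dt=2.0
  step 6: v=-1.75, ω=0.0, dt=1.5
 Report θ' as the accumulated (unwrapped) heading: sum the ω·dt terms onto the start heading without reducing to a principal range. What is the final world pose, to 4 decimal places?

(4.1045, 7.9563, -1.1556)

step 1: θ'=0.0944 (R=-1.0000) → pose (4.7718, 6.4955, 0.0944)
step 2: θ'=1.0944 (R=1.0000) → pose (5.5662, 7.0325, 1.0944)
step 3: θ'=1.8444 (R=3.5000) → pose (5.8257, 9.5832, 1.8444)
step 4: θ'=1.3444 (R=8.0000) → pose (5.9191, 5.6259, 1.3444)
step 5: θ'=-1.1556 (R=0.4000) → pose (5.1633, 5.5543, -1.1556)
step 6: θ'=-1.1556 (straight) → pose (4.1045, 7.9563, -1.1556)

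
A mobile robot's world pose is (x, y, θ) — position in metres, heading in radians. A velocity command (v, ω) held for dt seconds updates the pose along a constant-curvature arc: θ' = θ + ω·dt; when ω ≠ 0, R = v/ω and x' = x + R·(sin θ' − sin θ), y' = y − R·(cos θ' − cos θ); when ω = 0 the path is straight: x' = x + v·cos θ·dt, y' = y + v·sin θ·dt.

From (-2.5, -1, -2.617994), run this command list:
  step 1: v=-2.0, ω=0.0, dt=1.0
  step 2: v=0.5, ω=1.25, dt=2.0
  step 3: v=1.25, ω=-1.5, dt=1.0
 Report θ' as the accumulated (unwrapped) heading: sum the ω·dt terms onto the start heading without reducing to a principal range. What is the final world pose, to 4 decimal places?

(0.1193, -1.6105, -1.6180)

step 1: θ'=-2.6180 (straight) → pose (-0.7679, 0.0000, -2.6180)
step 2: θ'=-0.1180 (R=0.4000) → pose (-0.6150, -0.7436, -0.1180)
step 3: θ'=-1.6180 (R=-0.8333) → pose (0.1193, -1.6105, -1.6180)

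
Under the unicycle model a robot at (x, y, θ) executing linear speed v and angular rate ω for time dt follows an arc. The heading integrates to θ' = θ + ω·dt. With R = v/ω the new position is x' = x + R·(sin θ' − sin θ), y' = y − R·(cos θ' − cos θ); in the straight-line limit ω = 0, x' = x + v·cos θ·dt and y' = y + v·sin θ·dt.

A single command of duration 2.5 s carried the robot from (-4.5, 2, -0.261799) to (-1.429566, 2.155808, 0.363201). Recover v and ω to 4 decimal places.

Δθ = 0.363201 − -0.261799 = 0.625000
ω = Δθ/dt = 0.625000/2.5 = 0.2500
R = Δx/(sin θ' − sin θ) = 5.0000
v = R·ω = 5.0000·0.2500 = 1.2500

v = 1.2500, ω = 0.2500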